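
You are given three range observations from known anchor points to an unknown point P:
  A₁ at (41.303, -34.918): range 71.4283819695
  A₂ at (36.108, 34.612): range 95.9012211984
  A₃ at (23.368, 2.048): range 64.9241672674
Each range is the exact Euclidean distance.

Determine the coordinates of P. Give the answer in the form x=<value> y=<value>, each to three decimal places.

x=-30.125 y=-34.744

eq1: (x − 41.303)² + (y + 34.918)² = 71.4283819695²
eq2: (x − 36.108)² + (y − 34.612)² = 95.9012211984²
eq3: (x − 23.368)² + (y − 2.048)² = 64.9241672674²
eq3−eq2, eq3−eq1 (x²,y² cancel):
  25.480·x + 65.128·y = -3030.376252
  35.870·x − 73.932·y = 1488.080550
det = 25.480·-73.932 − 65.128·35.870 = -4219.928720
x = (-3030.376252·-73.932 − 65.128·1488.080550) / -4219.928720 = -30.125169
y = (25.480·1488.080550 − -3030.376252·35.870) / -4219.928720 = -34.743688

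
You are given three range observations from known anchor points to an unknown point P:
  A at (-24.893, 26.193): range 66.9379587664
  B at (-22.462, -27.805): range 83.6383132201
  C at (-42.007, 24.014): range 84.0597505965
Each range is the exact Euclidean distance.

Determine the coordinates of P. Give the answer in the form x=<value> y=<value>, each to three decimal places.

x=42.041 y=25.438

eq1: (x + 24.893)² + (y − 26.193)² = 66.9379587664²
eq2: (x + 22.462)² + (y + 27.805)² = 83.6383132201²
eq3: (x + 42.007)² + (y − 24.014)² = 84.0597505965²
eq3−eq2, eq3−eq1 (x²,y² cancel):
  39.090·x − 103.638·y = -992.926544
  34.228·x + 4.358·y = 1549.825800
det = 39.090·4.358 − -103.638·34.228 = 3717.675684
x = (-992.926544·4.358 − -103.638·1549.825800) / 3717.675684 = 42.040696
y = (39.090·1549.825800 − -992.926544·34.228) / 3717.675684 = 25.437555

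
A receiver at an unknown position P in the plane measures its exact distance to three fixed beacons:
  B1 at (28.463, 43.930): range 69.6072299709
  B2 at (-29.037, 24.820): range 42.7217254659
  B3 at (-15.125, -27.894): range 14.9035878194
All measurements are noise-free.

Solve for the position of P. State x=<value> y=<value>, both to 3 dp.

eq1: (x − 28.463)² + (y − 43.930)² = 69.6072299709²
eq2: (x + 29.037)² + (y − 24.820)² = 42.7217254659²
eq3: (x + 15.125)² + (y + 27.894)² = 14.9035878194²
eq3−eq1, eq3−eq2 (x²,y² cancel):
  87.176·x + 143.648·y = -2889.903126
  -27.824·x + 105.428·y = -1150.689989
det = 87.176·105.428 − 143.648·-27.824 = 13187.653280
x = (-2889.903126·105.428 − 143.648·-1150.689989) / 13187.653280 = -10.569158
y = (87.176·-1150.689989 − -2889.903126·-27.824) / 13187.653280 = -13.703819

x=-10.569 y=-13.704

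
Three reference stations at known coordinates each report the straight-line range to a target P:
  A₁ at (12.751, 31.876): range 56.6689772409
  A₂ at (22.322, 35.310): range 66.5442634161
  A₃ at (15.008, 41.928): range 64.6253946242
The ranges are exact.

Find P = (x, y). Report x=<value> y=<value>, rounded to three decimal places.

x=-33.837 y=-0.388

eq1: (x − 12.751)² + (y − 31.876)² = 56.6689772409²
eq2: (x − 22.322)² + (y − 35.310)² = 66.5442634161²
eq3: (x − 15.008)² + (y − 41.928)² = 64.6253946242²
eq2−eq3, eq2−eq1 (x²,y² cancel):
  -14.628·x + 13.236·y = 489.826827
  -19.142·x − 6.868·y = 650.365605
det = -14.628·-6.868 − 13.236·-19.142 = 353.828616
x = (489.826827·-6.868 − 13.236·650.365605) / 353.828616 = -33.836635
y = (-14.628·650.365605 − 489.826827·-19.142) / 353.828616 = -0.387993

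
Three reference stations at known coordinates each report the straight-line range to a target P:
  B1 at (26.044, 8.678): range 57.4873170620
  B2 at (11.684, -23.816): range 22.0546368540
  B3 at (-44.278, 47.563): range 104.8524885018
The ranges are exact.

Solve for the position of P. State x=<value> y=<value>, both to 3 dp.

x=5.183 y=-44.891

eq1: (x − 26.044)² + (y − 8.678)² = 57.4873170620²
eq2: (x − 11.684)² + (y + 23.816)² = 22.0546368540²
eq3: (x + 44.278)² + (y − 47.563)² = 104.8524885018²
eq1−eq2, eq1−eq3 (x²,y² cancel):
  -28.720·x − 64.988·y = 2768.504708
  -140.644·x + 77.770·y = -4220.070089
det = -28.720·77.770 − -64.988·-140.644 = -11373.726672
x = (2768.504708·77.770 − -64.988·-4220.070089) / -11373.726672 = 5.182761
y = (-28.720·-4220.070089 − 2768.504708·-140.644) / -11373.726672 = -44.890651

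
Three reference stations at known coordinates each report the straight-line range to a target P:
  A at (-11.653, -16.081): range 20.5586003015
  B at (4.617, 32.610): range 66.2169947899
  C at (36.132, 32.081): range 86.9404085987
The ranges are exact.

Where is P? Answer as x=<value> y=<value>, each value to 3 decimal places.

eq1: (x + 11.653)² + (y + 16.081)² = 20.5586003015²
eq2: (x − 4.617)² + (y − 32.610)² = 66.2169947899²
eq3: (x − 36.132)² + (y − 32.081)² = 86.9404085987²
eq3−eq2, eq3−eq1 (x²,y² cancel):
  -63.030·x + 1.058·y = 1923.961052
  -95.570·x − 96.324·y = 5195.657586
det = -63.030·-96.324 − 1.058·-95.570 = 6172.414780
x = (1923.961052·-96.324 − 1.058·5195.657586) / 6172.414780 = -30.915069
y = (-63.030·5195.657586 − 1923.961052·-95.570) / 6172.414780 = -23.266314

x=-30.915 y=-23.266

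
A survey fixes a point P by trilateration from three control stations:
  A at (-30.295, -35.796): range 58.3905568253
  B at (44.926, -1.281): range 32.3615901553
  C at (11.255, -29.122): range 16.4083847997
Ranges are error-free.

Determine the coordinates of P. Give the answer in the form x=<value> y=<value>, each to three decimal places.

eq1: (x + 30.295)² + (y + 35.796)² = 58.3905568253²
eq2: (x − 44.926)² + (y + 1.281)² = 32.3615901553²
eq3: (x − 11.255)² + (y + 29.122)² = 16.4083847997²
eq2−eq1, eq2−eq3 (x²,y² cancel):
  -150.442·x − 69.030·y = -2183.030405
  -67.342·x − 55.682·y = -267.183102
det = -150.442·-55.682 − -69.030·-67.342 = 3728.293184
x = (-2183.030405·-55.682 − -69.030·-267.183102) / 3728.293184 = 27.656583
y = (-150.442·-267.183102 − -2183.030405·-67.342) / 3728.293184 = -28.649591

x=27.657 y=-28.650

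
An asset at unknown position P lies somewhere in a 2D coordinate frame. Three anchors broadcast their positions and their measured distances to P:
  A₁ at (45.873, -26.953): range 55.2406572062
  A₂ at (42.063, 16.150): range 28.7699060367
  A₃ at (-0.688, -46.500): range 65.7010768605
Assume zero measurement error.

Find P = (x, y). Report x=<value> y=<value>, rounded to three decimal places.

x=13.334 y=17.687

eq1: (x − 45.873)² + (y + 26.953)² = 55.2406572062²
eq2: (x − 42.063)² + (y − 16.150)² = 28.7699060367²
eq3: (x + 0.688)² + (y + 46.500)² = 65.7010768605²
eq2−eq3, eq2−eq1 (x²,y² cancel):
  -85.502·x − 125.300·y = -3356.319132
  7.620·x − 86.206·y = -1423.144846
det = -85.502·-86.206 − -125.300·7.620 = 8325.571412
x = (-3356.319132·-86.206 − -125.300·-1423.144846) / 8325.571412 = 13.334196
y = (-85.502·-1423.144846 − -3356.319132·7.620) / 8325.571412 = 17.687300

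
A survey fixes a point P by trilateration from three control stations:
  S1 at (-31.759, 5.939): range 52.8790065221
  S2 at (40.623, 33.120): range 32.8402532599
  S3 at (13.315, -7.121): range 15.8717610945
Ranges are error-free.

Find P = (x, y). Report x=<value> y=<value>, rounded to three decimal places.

eq1: (x + 31.759)² + (y − 5.939)² = 52.8790065221²
eq2: (x − 40.623)² + (y − 33.120)² = 32.8402532599²
eq3: (x − 13.315)² + (y + 7.121)² = 15.8717610945²
eq1−eq3, eq1−eq2 (x²,y² cancel):
  90.148·x − 26.120·y = 1728.368595
  144.764·x + 54.362·y = 3420.963824
det = 90.148·54.362 − -26.120·144.764 = 8681.861256
x = (1728.368595·54.362 − -26.120·3420.963824) / 8681.861256 = 21.114499
y = (90.148·3420.963824 − 1728.368595·144.764) / 8681.861256 = 6.702191

x=21.114 y=6.702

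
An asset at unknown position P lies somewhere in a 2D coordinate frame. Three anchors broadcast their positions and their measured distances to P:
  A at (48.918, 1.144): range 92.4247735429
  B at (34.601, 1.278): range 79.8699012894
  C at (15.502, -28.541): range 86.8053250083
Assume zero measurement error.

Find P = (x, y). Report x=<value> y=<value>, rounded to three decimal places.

eq1: (x − 48.918)² + (y − 1.144)² = 92.4247735429²
eq2: (x − 34.601)² + (y − 1.278)² = 79.8699012894²
eq3: (x − 15.502)² + (y + 28.541)² = 86.8053250083²
eq2−eq3, eq2−eq1 (x²,y² cancel):
  -38.198·x − 59.638·y = -1299.925118
  28.634·x − 0.268·y = -967.720657
det = -38.198·-0.268 − -59.638·28.634 = 1717.911556
x = (-1299.925118·-0.268 − -59.638·-967.720657) / 1717.911556 = -33.392024
y = (-38.198·-967.720657 − -1299.925118·28.634) / 1717.911556 = 43.184441

x=-33.392 y=43.184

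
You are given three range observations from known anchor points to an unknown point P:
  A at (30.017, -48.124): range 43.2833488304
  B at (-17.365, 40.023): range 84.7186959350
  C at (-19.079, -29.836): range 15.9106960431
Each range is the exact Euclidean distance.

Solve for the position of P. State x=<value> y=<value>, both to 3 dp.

x=-13.122 y=-44.589

eq1: (x − 30.017)² + (y + 48.124)² = 43.2833488304²
eq2: (x + 17.365)² + (y − 40.023)² = 84.7186959350²
eq3: (x + 19.079)² + (y + 29.836)² = 15.9106960431²
eq3−eq1, eq3−eq2 (x²,y² cancel):
  98.192·x − 36.576·y = 342.446491
  3.428·x + 139.718·y = -6274.918575
det = 98.192·139.718 − -36.576·3.428 = 13844.572384
x = (342.446491·139.718 − -36.576·-6274.918575) / 13844.572384 = -13.121784
y = (98.192·-6274.918575 − 342.446491·3.428) / 13844.572384 = -44.589366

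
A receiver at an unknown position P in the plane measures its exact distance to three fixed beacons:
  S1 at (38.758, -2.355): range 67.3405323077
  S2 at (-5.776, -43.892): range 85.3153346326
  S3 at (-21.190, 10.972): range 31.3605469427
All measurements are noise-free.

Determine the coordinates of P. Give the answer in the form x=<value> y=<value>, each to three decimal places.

x=-12.646 y=41.146

eq1: (x − 38.758)² + (y + 2.355)² = 67.3405323077²
eq2: (x + 5.776)² + (y + 43.892)² = 85.3153346326²
eq3: (x + 21.190)² + (y − 10.972)² = 31.3605469427²
eq3−eq1, eq3−eq2 (x²,y² cancel):
  119.896·x − 26.654·y = -2612.935682
  30.828·x − 109.728·y = -4904.753463
det = 119.896·-109.728 − -26.654·30.828 = -12334.258776
x = (-2612.935682·-109.728 − -26.654·-4904.753463) / -12334.258776 = -12.646152
y = (119.896·-4904.753463 − -2612.935682·30.828) / -12334.258776 = 41.146270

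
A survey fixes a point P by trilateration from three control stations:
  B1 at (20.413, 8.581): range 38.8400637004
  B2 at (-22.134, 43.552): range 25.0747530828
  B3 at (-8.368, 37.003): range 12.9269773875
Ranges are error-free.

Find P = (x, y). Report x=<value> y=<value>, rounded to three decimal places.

eq1: (x − 20.413)² + (y − 8.581)² = 38.8400637004²
eq2: (x + 22.134)² + (y − 43.552)² = 25.0747530828²
eq3: (x + 8.368)² + (y − 37.003)² = 12.9269773875²
eq3−eq1, eq3−eq2 (x²,y² cancel):
  57.562·x − 56.844·y = -2290.365107
  -27.532·x + 13.098·y = 485.808729
det = 57.562·13.098 − -56.844·-27.532 = -811.081932
x = (-2290.365107·13.098 − -56.844·485.808729) / -811.081932 = 2.939149
y = (57.562·485.808729 − -2290.365107·-27.532) / -811.081932 = 43.268391

x=2.939 y=43.268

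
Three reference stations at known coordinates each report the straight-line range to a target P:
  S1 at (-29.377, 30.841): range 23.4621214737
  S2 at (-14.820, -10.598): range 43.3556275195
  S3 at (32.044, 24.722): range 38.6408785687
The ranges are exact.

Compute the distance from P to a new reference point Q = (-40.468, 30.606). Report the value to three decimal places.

34.554

eq1: (x + 29.377)² + (y − 30.841)² = 23.4621214737²
eq2: (x + 14.820)² + (y + 10.598)² = 43.3556275195²
eq3: (x − 32.044)² + (y − 24.722)² = 38.6408785687²
eq2−eq3, eq2−eq1 (x²,y² cancel):
  93.728·x + 70.640·y = 1692.638157
  -29.114·x + 82.878·y = 2811.464700
det = 93.728·82.878 − 70.640·-29.114 = 9824.602144
x = (1692.638157·82.878 − 70.640·2811.464700) / 9824.602144 = -5.936057
y = (93.728·2811.464700 − 1692.638157·-29.114) / 9824.602144 = 31.837669
|P − Q| = √((-5.936057 − -40.468)² + (31.837669 − 30.606)²) = 34.553901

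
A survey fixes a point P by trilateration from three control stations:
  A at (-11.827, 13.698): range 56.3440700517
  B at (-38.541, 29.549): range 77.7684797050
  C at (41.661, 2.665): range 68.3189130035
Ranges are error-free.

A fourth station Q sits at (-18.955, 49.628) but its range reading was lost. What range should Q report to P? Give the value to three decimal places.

eq1: (x + 11.827)² + (y − 13.698)² = 56.3440700517²
eq2: (x + 38.541)² + (y − 29.549)² = 77.7684797050²
eq3: (x − 41.661)² + (y − 2.665)² = 68.3189130035²
eq1−eq2, eq1−eq3 (x²,y² cancel):
  -53.428·x + 31.702·y = -842.243257
  106.976·x − 22.066·y = -77.591631
det = -53.428·-22.066 − 31.702·106.976 = -2212.410904
x = (-842.243257·-22.066 − 31.702·-77.591631) / -2212.410904 = -9.512134
y = (-53.428·-77.591631 − -842.243257·106.976) / -2212.410904 = -42.598497
|P − Q| = √((-9.512134 − -18.955)² + (-42.598497 − 49.628)²) = 92.708654

92.709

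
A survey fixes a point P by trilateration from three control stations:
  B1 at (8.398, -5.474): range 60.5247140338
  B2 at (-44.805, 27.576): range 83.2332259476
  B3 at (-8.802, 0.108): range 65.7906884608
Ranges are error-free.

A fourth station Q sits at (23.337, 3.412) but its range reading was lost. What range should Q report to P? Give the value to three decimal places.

46.782

eq1: (x − 8.398)² + (y + 5.474)² = 60.5247140338²
eq2: (x + 44.805)² + (y − 27.576)² = 83.2332259476²
eq3: (x + 8.802)² + (y − 0.108)² = 65.7906884608²
eq2−eq1, eq2−eq3 (x²,y² cancel):
  106.406·x − 66.100·y = 597.096172
  72.006·x − 54.936·y = -91.081720
det = 106.406·-54.936 − -66.100·72.006 = -1085.923416
x = (597.096172·-54.936 − -66.100·-91.081720) / -1085.923416 = 35.750750
y = (106.406·-91.081720 − 597.096172·72.006) / -1085.923416 = 48.517370
|P − Q| = √((35.750750 − 23.337)² + (48.517370 − 3.412)²) = 46.782429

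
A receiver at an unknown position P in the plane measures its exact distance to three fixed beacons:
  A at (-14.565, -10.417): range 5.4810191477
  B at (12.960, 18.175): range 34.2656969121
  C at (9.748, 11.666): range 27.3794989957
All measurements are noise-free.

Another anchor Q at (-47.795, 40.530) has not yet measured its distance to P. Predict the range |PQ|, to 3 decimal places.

eq1: (x + 14.565)² + (y + 10.417)² = 5.4810191477²
eq2: (x − 12.960)² + (y − 18.175)² = 34.2656969121²
eq3: (x − 9.748)² + (y − 11.666)² = 27.3794989957²
eq1−eq2, eq1−eq3 (x²,y² cancel):
  55.050·x + 57.184·y = -966.457303
  48.626·x + 44.166·y = -809.129448
det = 55.050·44.166 − 57.184·48.626 = -349.290884
x = (-966.457303·44.166 − 57.184·-809.129448) / -349.290884 = -10.262808
y = (55.050·-809.129448 − -966.457303·48.626) / -349.290884 = -7.021015
|P − Q| = √((-10.262808 − -47.795)² + (-7.021015 − 40.530)²) = 60.578581

60.579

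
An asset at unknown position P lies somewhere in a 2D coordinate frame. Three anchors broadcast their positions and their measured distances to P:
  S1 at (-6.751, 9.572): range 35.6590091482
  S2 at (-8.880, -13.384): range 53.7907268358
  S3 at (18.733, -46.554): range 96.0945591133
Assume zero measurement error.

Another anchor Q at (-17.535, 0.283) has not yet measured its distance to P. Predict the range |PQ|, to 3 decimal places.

eq1: (x + 6.751)² + (y − 9.572)² = 35.6590091482²
eq2: (x + 8.880)² + (y + 13.384)² = 53.7907268358²
eq3: (x − 18.733)² + (y + 46.554)² = 96.0945591133²
eq1−eq3, eq1−eq2 (x²,y² cancel):
  50.968·x − 112.252·y = -5581.598338
  -4.258·x − 45.912·y = -1501.090689
det = 50.968·-45.912 − -112.252·-4.258 = -2818.011832
x = (-5581.598338·-45.912 − -112.252·-1501.090689) / -2818.011832 = -31.143202
y = (50.968·-1501.090689 − -5581.598338·-4.258) / -2818.011832 = 35.583256
|P − Q| = √((-31.143202 − -17.535)² + (35.583256 − 0.283)²) = 37.832410

37.832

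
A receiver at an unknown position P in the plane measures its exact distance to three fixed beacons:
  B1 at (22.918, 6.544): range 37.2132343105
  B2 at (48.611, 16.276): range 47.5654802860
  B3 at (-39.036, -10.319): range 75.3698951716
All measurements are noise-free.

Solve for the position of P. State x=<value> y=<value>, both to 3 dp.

eq1: (x − 22.918)² + (y − 6.544)² = 37.2132343105²
eq2: (x − 48.611)² + (y − 16.276)² = 47.5654802860²
eq3: (x + 39.036)² + (y + 10.319)² = 75.3698951716²
eq2−eq1, eq2−eq3 (x²,y² cancel):
  -51.386·x − 19.464·y = -1182.228730
  -175.294·x − 53.190·y = -4415.792623
det = -51.386·-53.190 − -19.464·-175.294 = -678.701076
x = (-1182.228730·-53.190 − -19.464·-4415.792623) / -678.701076 = 33.985863
y = (-51.386·-4415.792623 − -1182.228730·-175.294) / -678.701076 = -28.985245

x=33.986 y=-28.985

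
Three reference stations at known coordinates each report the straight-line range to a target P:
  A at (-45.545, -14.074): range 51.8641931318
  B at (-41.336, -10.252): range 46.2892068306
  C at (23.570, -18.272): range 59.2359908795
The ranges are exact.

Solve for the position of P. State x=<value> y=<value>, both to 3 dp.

eq1: (x + 45.545)² + (y + 14.074)² = 51.8641931318²
eq2: (x + 41.336)² + (y + 10.252)² = 46.2892068306²
eq3: (x − 23.570)² + (y + 18.272)² = 59.2359908795²
eq1−eq2, eq1−eq3 (x²,y² cancel):
  8.418·x + 7.644·y = 88.547759
  138.230·x − 8.396·y = -2202.021703
det = 8.418·-8.396 − 7.644·138.230 = -1127.307648
x = (88.547759·-8.396 − 7.644·-2202.021703) / -1127.307648 = -14.271887
y = (8.418·-2202.021703 − 88.547759·138.230) / -1127.307648 = 27.300955

x=-14.272 y=27.301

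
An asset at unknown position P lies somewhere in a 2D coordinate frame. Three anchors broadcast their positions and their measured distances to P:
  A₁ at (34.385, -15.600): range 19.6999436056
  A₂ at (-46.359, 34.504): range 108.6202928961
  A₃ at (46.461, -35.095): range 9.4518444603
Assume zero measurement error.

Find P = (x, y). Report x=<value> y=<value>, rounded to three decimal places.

eq1: (x − 34.385)² + (y + 15.600)² = 19.6999436056²
eq2: (x + 46.359)² + (y − 34.504)² = 108.6202928961²
eq3: (x − 46.461)² + (y + 35.095)² = 9.4518444603²
eq1−eq3, eq1−eq2 (x²,y² cancel):
  24.152·x − 38.990·y = 2263.345735
  -161.488·x + 100.208·y = -9496.285579
det = 24.152·100.208 − -38.990·-161.488 = -3876.193504
x = (2263.345735·100.208 − -38.990·-9496.285579) / -3876.193504 = 37.009201
y = (24.152·-9496.285579 − 2263.345735·-161.488) / -3876.193504 = -35.124378

x=37.009 y=-35.124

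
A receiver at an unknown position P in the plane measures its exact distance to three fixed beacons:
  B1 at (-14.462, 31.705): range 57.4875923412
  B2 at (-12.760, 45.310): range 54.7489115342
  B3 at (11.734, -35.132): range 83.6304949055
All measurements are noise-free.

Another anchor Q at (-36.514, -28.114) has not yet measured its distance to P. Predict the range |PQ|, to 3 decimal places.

105.786

eq1: (x + 14.462)² + (y − 31.705)² = 57.4875923412²
eq2: (x + 12.760)² + (y − 45.310)² = 54.7489115342²
eq3: (x − 11.734)² + (y + 35.132)² = 83.6304949055²
eq2−eq3, eq2−eq1 (x²,y² cancel):
  48.988·x − 160.884·y = -4840.485884
  -3.404·x − 27.210·y = -1308.837190
det = 48.988·-27.210 − -160.884·-3.404 = -1880.612616
x = (-4840.485884·-27.210 − -160.884·-1308.837190) / -1880.612616 = 41.933858
y = (48.988·-1308.837190 − -4840.485884·-3.404) / -1880.612616 = 42.855360
|P − Q| = √((41.933858 − -36.514)² + (42.855360 − -28.114)²) = 105.786182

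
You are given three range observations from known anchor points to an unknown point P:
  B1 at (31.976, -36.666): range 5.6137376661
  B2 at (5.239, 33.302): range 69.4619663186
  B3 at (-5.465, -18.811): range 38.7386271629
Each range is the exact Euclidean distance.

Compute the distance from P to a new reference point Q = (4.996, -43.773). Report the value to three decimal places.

eq1: (x − 31.976)² + (y + 36.666)² = 5.6137376661²
eq2: (x − 5.239)² + (y − 33.302)² = 69.4619663186²
eq3: (x + 5.465)² + (y + 18.811)² = 38.7386271629²
eq1−eq2, eq1−eq3 (x²,y² cancel):
  -53.474·x + 139.936·y = -6023.840521
  -74.882·x + 35.710·y = -3452.307370
det = -53.474·35.710 − 139.936·-74.882 = 8569.131012
x = (-6023.840521·35.710 − 139.936·-3452.307370) / 8569.131012 = 31.273969
y = (-53.474·-3452.307370 − -6023.840521·-74.882) / 8569.131012 = -31.096332
|P − Q| = √((31.273969 − 4.996)² + (-31.096332 − -43.773)²) = 29.175839

29.176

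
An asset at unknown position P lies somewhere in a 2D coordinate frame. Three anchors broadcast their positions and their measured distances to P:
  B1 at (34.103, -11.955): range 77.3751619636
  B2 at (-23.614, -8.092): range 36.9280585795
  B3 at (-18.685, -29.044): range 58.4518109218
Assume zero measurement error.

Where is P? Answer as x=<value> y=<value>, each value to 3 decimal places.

eq1: (x − 34.103)² + (y + 11.955)² = 77.3751619636²
eq2: (x + 23.614)² + (y + 8.092)² = 36.9280585795²
eq3: (x + 18.685)² + (y + 29.044)² = 58.4518109218²
eq2−eq3, eq2−eq1 (x²,y² cancel):
  9.858·x − 41.904·y = -1483.350989
  115.434·x − 7.726·y = -3940.399004
det = 9.858·-7.726 − -41.904·115.434 = 4760.983428
x = (-1483.350989·-7.726 − -41.904·-3940.399004) / 4760.983428 = -32.274448
y = (9.858·-3940.399004 − -1483.350989·115.434) / 4760.983428 = 27.806164

x=-32.274 y=27.806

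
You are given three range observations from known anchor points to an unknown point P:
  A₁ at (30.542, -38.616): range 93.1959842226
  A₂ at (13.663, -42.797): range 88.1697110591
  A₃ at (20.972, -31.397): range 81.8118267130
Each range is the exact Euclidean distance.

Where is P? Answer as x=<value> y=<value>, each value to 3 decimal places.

eq1: (x − 30.542)² + (y + 38.616)² = 93.1959842226²
eq2: (x − 13.663)² + (y + 42.797)² = 88.1697110591²
eq3: (x − 20.972)² + (y + 31.397)² = 81.8118267130²
eq1−eq2, eq1−eq3 (x²,y² cancel):
  -33.758·x − 8.362·y = 505.845085
  -19.140·x + 14.438·y = 993.903658
det = -33.758·14.438 − -8.362·-19.140 = -647.446684
x = (505.845085·14.438 − -8.362·993.903658) / -647.446684 = -24.116910
y = (-33.758·993.903658 − 505.845085·-19.140) / -647.446684 = 36.868402

x=-24.117 y=36.868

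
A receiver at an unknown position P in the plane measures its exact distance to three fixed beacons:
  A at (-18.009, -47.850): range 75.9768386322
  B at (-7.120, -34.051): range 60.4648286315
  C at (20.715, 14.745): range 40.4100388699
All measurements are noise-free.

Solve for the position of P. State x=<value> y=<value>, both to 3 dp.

x=49.710 y=-13.402

eq1: (x + 18.009)² + (y + 47.850)² = 75.9768386322²
eq2: (x + 7.120)² + (y + 34.051)² = 60.4648286315²
eq3: (x − 20.715)² + (y − 14.745)² = 40.4100388699²
eq3−eq1, eq3−eq2 (x²,y² cancel):
  -77.448·x − 125.190·y = -2172.088436
  -55.670·x − 97.592·y = -1459.385509
det = -77.448·-97.592 − -125.190·-55.670 = 588.977916
x = (-2172.088436·-97.592 − -125.190·-1459.385509) / 588.977916 = 49.709814
y = (-77.448·-1459.385509 − -2172.088436·-55.670) / 588.977916 = -13.402327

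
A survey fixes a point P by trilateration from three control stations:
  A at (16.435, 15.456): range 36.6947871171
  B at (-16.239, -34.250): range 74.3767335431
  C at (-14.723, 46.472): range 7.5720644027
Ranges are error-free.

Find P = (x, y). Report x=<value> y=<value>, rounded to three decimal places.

x=-10.902 y=39.935

eq1: (x − 16.435)² + (y − 15.456)² = 36.6947871171²
eq2: (x + 16.239)² + (y + 34.250)² = 74.3767335431²
eq3: (x + 14.723)² + (y − 46.472)² = 7.5720644027²
eq1−eq3, eq1−eq2 (x²,y² cancel):
  -62.316·x + 62.032·y = 3156.587594
  -65.348·x − 99.412·y = -3257.620631
det = -62.316·-99.412 − 62.032·-65.348 = 10248.625328
x = (3156.587594·-99.412 − 62.032·-3257.620631) / 10248.625328 = -10.901556
y = (-62.316·-3257.620631 − 3156.587594·-65.348) / 10248.625328 = 39.934973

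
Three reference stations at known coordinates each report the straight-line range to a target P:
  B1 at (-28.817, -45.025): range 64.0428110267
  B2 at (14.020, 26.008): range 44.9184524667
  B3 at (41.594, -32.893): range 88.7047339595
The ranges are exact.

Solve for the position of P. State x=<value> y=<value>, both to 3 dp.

x=-30.348 y=19.000

eq1: (x + 28.817)² + (y + 45.025)² = 64.0428110267²
eq2: (x − 14.020)² + (y − 26.008)² = 44.9184524667²
eq3: (x − 41.594)² + (y + 32.893)² = 88.7047339595²
eq2−eq3, eq2−eq1 (x²,y² cancel):
  55.148·x − 117.802·y = -3911.828634
  -85.674·x − 142.066·y = -99.120622
det = 55.148·-142.066 − -117.802·-85.674 = -17927.224316
x = (-3911.828634·-142.066 − -117.802·-99.120622) / -17927.224316 = -30.348326
y = (55.148·-99.120622 − -3911.828634·-85.674) / -17927.224316 = 18.999501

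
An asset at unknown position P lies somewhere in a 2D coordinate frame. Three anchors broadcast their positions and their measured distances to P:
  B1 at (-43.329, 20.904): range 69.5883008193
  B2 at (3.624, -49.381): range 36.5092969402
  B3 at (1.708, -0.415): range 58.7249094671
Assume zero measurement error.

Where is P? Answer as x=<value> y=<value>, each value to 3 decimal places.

x=-32.855 y=-47.892

eq1: (x + 43.329)² + (y − 20.904)² = 69.5883008193²
eq2: (x − 3.624)² + (y + 49.381)² = 36.5092969402²
eq3: (x − 1.708)² + (y + 0.415)² = 58.7249094671²
eq2−eq3, eq2−eq1 (x²,y² cancel):
  -3.832·x + 97.932·y = -4564.213277
  -93.906·x + 140.570·y = -3646.839928
det = -3.832·140.570 − 97.932·-93.906 = 8657.738152
x = (-4564.213277·140.570 − 97.932·-3646.839928) / 8657.738152 = -32.854901
y = (-3.832·-3646.839928 − -4564.213277·-93.906) / 8657.738152 = -47.891529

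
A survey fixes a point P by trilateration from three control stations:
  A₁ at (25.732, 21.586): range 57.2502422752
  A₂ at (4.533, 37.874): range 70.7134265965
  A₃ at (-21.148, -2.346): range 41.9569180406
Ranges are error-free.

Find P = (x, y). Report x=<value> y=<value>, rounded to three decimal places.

x=7.748 y=-32.766

eq1: (x − 25.732)² + (y − 21.586)² = 57.2502422752²
eq2: (x − 4.533)² + (y − 37.874)² = 70.7134265965²
eq3: (x + 21.148)² + (y + 2.346)² = 41.9569180406²
eq3−eq2, eq3−eq1 (x²,y² cancel):
  51.362·x + 80.440·y = -2237.759385
  93.760·x + 47.864·y = -841.857669
det = 51.362·47.864 − 80.440·93.760 = -5083.663632
x = (-2237.759385·47.864 − 80.440·-841.857669) / -5083.663632 = 7.748169
y = (51.362·-841.857669 − -2237.759385·93.760) / -5083.663632 = -32.766296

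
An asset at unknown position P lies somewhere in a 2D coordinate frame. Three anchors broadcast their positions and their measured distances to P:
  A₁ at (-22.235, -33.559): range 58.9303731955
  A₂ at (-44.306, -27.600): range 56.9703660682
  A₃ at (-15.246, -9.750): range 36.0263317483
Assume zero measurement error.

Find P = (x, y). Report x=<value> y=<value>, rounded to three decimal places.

x=-23.313 y=25.362

eq1: (x + 22.235)² + (y + 33.559)² = 58.9303731955²
eq2: (x + 44.306)² + (y + 27.600)² = 56.9703660682²
eq3: (x + 15.246)² + (y + 9.750)² = 36.0263317483²
eq2−eq3, eq2−eq1 (x²,y² cancel):
  58.120·x + 35.700·y = -449.552589
  44.142·x − 11.918·y = -1331.346205
det = 58.120·-11.918 − 35.700·44.142 = -2268.543560
x = (-449.552589·-11.918 − 35.700·-1331.346205) / -2268.543560 = -23.313120
y = (58.120·-1331.346205 − -449.552589·44.142) / -2268.543560 = 25.361510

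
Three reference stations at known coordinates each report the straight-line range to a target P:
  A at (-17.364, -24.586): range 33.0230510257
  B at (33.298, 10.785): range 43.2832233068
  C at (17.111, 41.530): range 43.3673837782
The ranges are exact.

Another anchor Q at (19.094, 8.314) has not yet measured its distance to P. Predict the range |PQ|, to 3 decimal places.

eq1: (x + 17.364)² + (y + 24.586)² = 33.0230510257²
eq2: (x − 33.298)² + (y − 10.785)² = 43.2832233068²
eq3: (x − 17.111)² + (y − 41.530)² = 43.3673837782²
eq1−eq2, eq1−eq3 (x²,y² cancel):
  101.324·x + 70.742·y = -463.822384
  68.950·x + 132.232·y = 321.339252
det = 101.324·132.232 − 70.742·68.950 = 8520.614268
x = (-463.822384·132.232 − 70.742·321.339252) / 8520.614268 = -9.865996
y = (101.324·321.339252 − -463.822384·68.950) / 8520.614268 = 7.574563
|P − Q| = √((-9.865996 − 19.094)² + (7.574563 − 8.314)²) = 28.969434

28.969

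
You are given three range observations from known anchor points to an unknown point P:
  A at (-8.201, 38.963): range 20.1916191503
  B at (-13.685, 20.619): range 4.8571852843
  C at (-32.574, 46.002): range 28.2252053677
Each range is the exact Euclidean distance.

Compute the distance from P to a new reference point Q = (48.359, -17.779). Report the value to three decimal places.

eq1: (x + 8.201)² + (y − 38.963)² = 20.1916191503²
eq2: (x + 13.685)² + (y − 20.619)² = 4.8571852843²
eq3: (x + 32.574)² + (y − 46.002)² = 28.2252053677²
eq2−eq1, eq2−eq3 (x²,y² cancel):
  10.968·x + 36.688·y = 588.840149
  -37.778·x + 50.766·y = 1791.757125
det = 10.968·50.766 − 36.688·-37.778 = 1942.800752
x = (588.840149·50.766 − 36.688·1791.757125) / 1942.800752 = -18.449101
y = (10.968·1791.757125 − 588.840149·-37.778) / 1942.800752 = 21.565359
|P − Q| = √((-18.449101 − 48.359)² + (21.565359 − -17.779)²) = 77.532579

77.533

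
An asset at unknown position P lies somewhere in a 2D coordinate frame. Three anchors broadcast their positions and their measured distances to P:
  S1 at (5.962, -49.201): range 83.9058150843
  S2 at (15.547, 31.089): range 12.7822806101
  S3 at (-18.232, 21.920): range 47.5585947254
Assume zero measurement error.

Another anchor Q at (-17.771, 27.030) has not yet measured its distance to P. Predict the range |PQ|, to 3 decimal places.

46.320

eq1: (x − 5.962)² + (y + 49.201)² = 83.9058150843²
eq2: (x − 15.547)² + (y − 31.089)² = 12.7822806101²
eq3: (x + 18.232)² + (y − 21.920)² = 47.5585947254²
eq1−eq2, eq1−eq3 (x²,y² cancel):
  19.170·x + 160.580·y = 5628.750392
  -48.388·x + 142.242·y = 3134.974252
det = 19.170·142.242 − 160.580·-48.388 = 10496.924180
x = (5628.750392·142.242 − 160.580·3134.974252) / 10496.924180 = 28.315966
y = (19.170·3134.974252 − 5628.750392·-48.388) / 10496.924180 = 31.672271
|P − Q| = √((28.315966 − -17.771)² + (31.672271 − 27.030)²) = 46.320180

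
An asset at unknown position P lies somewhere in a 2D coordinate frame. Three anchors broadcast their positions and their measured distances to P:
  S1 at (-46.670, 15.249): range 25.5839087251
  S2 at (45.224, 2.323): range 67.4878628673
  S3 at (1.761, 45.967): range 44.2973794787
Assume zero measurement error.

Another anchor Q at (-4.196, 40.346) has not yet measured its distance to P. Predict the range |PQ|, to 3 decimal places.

eq1: (x + 46.670)² + (y − 15.249)² = 25.5839087251²
eq2: (x − 45.224)² + (y − 2.323)² = 67.4878628673²
eq3: (x − 1.761)² + (y − 45.967)² = 44.2973794787²
eq2−eq3, eq2−eq1 (x²,y² cancel):
  -86.926·x + 87.288·y = 2657.813511
  -183.788·x + 25.852·y = 4260.089645
det = -86.926·25.852 − 87.288·-183.788 = 13795.275992
x = (2657.813511·25.852 − 87.288·4260.089645) / 13795.275992 = -21.974545
y = (-86.926·4260.089645 − 2657.813511·-183.788) / 13795.275992 = 8.565372
|P − Q| = √((-21.974545 − -4.196)² + (8.565372 − 40.346)²) = 36.415449

36.415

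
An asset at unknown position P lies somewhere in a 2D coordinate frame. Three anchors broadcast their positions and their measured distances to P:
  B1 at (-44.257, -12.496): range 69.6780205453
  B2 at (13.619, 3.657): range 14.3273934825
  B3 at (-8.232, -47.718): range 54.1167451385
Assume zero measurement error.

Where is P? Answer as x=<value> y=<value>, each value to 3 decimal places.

eq1: (x + 44.257)² + (y + 12.496)² = 69.6780205453²
eq2: (x − 13.619)² + (y − 3.657)² = 14.3273934825²
eq3: (x + 8.232)² + (y + 47.718)² = 54.1167451385²
eq1−eq2, eq1−eq3 (x²,y² cancel):
  115.752·x + 32.306·y = 2733.771088
  72.050·x − 70.444·y = 2156.345726
det = 115.752·-70.444 − 32.306·72.050 = -10481.681188
x = (2733.771088·-70.444 − 32.306·2156.345726) / -10481.681188 = 25.018952
y = (115.752·2156.345726 − 2733.771088·72.050) / -10481.681188 = -5.021439

x=25.019 y=-5.021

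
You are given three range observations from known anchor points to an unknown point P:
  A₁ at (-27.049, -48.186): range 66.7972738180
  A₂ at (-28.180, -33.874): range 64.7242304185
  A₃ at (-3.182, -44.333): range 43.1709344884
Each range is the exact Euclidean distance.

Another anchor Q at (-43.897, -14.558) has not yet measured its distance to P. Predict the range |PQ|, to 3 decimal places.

80.898

eq1: (x + 27.049)² + (y + 48.186)² = 66.7972738180²
eq2: (x + 28.180)² + (y + 33.874)² = 64.7242304185²
eq3: (x + 3.182)² + (y + 44.333)² = 43.1709344884²
eq1−eq2, eq1−eq3 (x²,y² cancel):
  -2.262·x + 28.624·y = -839.328935
  47.734·x + 7.706·y = 1520.147221
det = -2.262·7.706 − 28.624·47.734 = -1383.768988
x = (-839.328935·7.706 − 28.624·1520.147221) / -1383.768988 = 36.119152
y = (-2.262·1520.147221 − -839.328935·47.734) / -1383.768988 = -26.468258
|P − Q| = √((36.119152 − -43.897)² + (-26.468258 − -14.558)²) = 80.897706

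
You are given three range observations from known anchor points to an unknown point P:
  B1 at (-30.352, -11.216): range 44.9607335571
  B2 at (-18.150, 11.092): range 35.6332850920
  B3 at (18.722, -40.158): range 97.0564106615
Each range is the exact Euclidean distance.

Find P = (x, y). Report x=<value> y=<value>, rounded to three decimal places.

x=-48.367 y=29.978

eq1: (x + 30.352)² + (y + 11.216)² = 44.9607335571²
eq2: (x + 18.150)² + (y − 11.092)² = 35.6332850920²
eq3: (x − 18.722)² + (y + 40.158)² = 97.0564106615²
eq1−eq3, eq1−eq2 (x²,y² cancel):
  98.148·x − 57.884·y = -6482.343601
  24.404·x + 44.616·y = 157.148960
det = 98.148·44.616 − -57.884·24.404 = 5791.572304
x = (-6482.343601·44.616 − -57.884·157.148960) / 5791.572304 = -48.366802
y = (98.148·157.148960 − -6482.343601·24.404) / 5791.572304 = 29.977864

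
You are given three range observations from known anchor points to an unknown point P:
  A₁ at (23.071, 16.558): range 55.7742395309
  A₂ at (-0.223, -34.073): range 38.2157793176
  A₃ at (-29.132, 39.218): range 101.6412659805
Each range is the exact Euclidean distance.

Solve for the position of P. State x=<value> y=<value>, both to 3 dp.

eq1: (x − 23.071)² + (y − 16.558)² = 55.7742395309²
eq2: (x + 0.223)² + (y + 34.073)² = 38.2157793176²
eq3: (x + 29.132)² + (y − 39.218)² = 101.6412659805²
eq3−eq2, eq3−eq1 (x²,y² cancel):
  57.818·x − 146.582·y = 7644.795271
  104.406·x − 45.320·y = 5639.894612
det = 57.818·-45.320 − -146.582·104.406 = 12683.728532
x = (7644.795271·-45.320 − -146.582·5639.894612) / 12683.728532 = 37.863071
y = (57.818·5639.894612 − 7644.795271·104.406) / 12683.728532 = -37.218951

x=37.863 y=-37.219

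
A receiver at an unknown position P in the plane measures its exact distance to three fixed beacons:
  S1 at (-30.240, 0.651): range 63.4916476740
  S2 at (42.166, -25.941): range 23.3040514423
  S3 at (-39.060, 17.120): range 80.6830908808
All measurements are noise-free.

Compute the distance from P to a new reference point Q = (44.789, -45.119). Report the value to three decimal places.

25.031

eq1: (x + 30.240)² + (y − 0.651)² = 63.4916476740²
eq2: (x − 42.166)² + (y + 25.941)² = 23.3040514423²
eq3: (x + 39.060)² + (y − 17.120)² = 80.6830908808²
eq2−eq1, eq2−eq3 (x²,y² cancel):
  -144.812·x + 53.184·y = -5024.136147
  -162.452·x + 86.122·y = -6598.811377
det = -144.812·86.122 − 53.184·-162.452 = -3831.651896
x = (-5024.136147·86.122 − 53.184·-6598.811377) / -3831.651896 = 21.332175
y = (-144.812·-6598.811377 − -5024.136147·-162.452) / -3831.651896 = -36.382770
|P − Q| = √((21.332175 − 44.789)² + (-36.382770 − -45.119)²) = 25.030868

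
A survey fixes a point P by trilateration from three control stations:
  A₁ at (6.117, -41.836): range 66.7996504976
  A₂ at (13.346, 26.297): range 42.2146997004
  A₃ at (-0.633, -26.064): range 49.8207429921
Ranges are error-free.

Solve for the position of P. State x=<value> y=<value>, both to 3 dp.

x=-27.557 y=15.855

eq1: (x − 6.117)² + (y + 41.836)² = 66.7996504976²
eq2: (x − 13.346)² + (y − 26.297)² = 42.2146997004²
eq3: (x + 0.633)² + (y + 26.064)² = 49.8207429921²
eq1−eq2, eq1−eq3 (x²,y² cancel):
  14.458·x + 136.266·y = 1762.091776
  -13.500·x + 31.544·y = 872.151074
det = 14.458·31.544 − 136.266·-13.500 = 2295.654152
x = (1762.091776·31.544 − 136.266·872.151074) / 2295.654152 = -27.556901
y = (14.458·872.151074 − 1762.091776·-13.500) / 2295.654152 = 15.855088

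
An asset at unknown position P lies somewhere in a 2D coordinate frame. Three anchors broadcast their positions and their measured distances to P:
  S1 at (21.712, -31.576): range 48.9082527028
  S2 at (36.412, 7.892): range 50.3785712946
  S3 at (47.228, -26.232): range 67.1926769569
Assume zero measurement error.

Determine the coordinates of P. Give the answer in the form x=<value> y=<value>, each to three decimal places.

x=-13.646 y=2.215

eq1: (x − 21.712)² + (y + 31.576)² = 48.9082527028²
eq2: (x − 36.412)² + (y − 7.892)² = 50.3785712946²
eq3: (x − 47.228)² + (y + 26.232)² = 67.1926769569²
eq3−eq1, eq3−eq2 (x²,y² cancel):
  -51.032·x − 10.688·y = 672.691566
  -21.632·x + 68.248·y = 446.370991
det = -51.032·68.248 − -10.688·-21.632 = -3714.034752
x = (672.691566·68.248 − -10.688·446.370991) / -3714.034752 = -13.645717
y = (-51.032·446.370991 − 672.691566·-21.632) / -3714.034752 = 2.215257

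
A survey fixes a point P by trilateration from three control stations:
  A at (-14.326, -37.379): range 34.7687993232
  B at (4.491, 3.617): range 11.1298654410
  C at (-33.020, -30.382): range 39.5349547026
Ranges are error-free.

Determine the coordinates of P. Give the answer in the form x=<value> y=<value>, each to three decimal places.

eq1: (x + 14.326)² + (y + 37.379)² = 34.7687993232²
eq2: (x − 4.491)² + (y − 3.617)² = 11.1298654410²
eq3: (x + 33.020)² + (y + 30.382)² = 39.5349547026²
eq1−eq2, eq1−eq3 (x²,y² cancel):
  37.634·x + 81.992·y = -484.176645
  -37.388·x + 13.994·y = 56.819170
det = 37.634·13.994 − 81.992·-37.388 = 3592.167092
x = (-484.176645·13.994 − 81.992·56.819170) / 3592.167092 = -3.183116
y = (37.634·56.819170 − -484.176645·-37.388) / 3592.167092 = -4.444132

x=-3.183 y=-4.444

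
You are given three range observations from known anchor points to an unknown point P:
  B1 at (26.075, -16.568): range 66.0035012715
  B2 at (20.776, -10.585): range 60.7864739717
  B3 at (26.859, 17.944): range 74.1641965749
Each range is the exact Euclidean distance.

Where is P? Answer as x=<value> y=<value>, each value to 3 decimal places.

x=-39.892 y=-14.377

eq1: (x − 26.075)² + (y + 16.568)² = 66.0035012715²
eq2: (x − 20.776)² + (y + 10.585)² = 60.7864739717²
eq3: (x − 26.859)² + (y − 17.944)² = 74.1641965749²
eq1−eq3, eq1−eq2 (x²,y² cancel):
  1.568·x + 69.024·y = -1054.877106
  -10.598·x + 11.966·y = 250.746914
det = 1.568·11.966 − 69.024·-10.598 = 750.279040
x = (-1054.877106·11.966 − 69.024·250.746914) / 750.279040 = -39.892111
y = (1.568·250.746914 − -1054.877106·-10.598) / 750.279040 = -14.376540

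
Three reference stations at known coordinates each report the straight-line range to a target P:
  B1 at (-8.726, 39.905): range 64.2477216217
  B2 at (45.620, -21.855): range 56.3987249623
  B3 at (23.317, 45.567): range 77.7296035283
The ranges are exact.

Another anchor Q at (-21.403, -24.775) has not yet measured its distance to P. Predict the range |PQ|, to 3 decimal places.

10.688

eq1: (x + 8.726)² + (y − 39.905)² = 64.2477216217²
eq2: (x − 45.620)² + (y + 21.855)² = 56.3987249623²
eq3: (x − 23.317)² + (y − 45.567)² = 77.7296035283²
eq1−eq3, eq1−eq2 (x²,y² cancel):
  64.086·x + 11.324·y = -962.639654
  108.692·x − 123.520·y = 1837.226880
det = 64.086·-123.520 − 11.324·108.692 = -9146.730928
x = (-962.639654·-123.520 − 11.324·1837.226880) / -9146.730928 = -10.725197
y = (64.086·1837.226880 − -962.639654·108.692) / -9146.730928 = -24.311610
|P − Q| = √((-10.725197 − -21.403)² + (-24.311610 − -24.775)²) = 10.687853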